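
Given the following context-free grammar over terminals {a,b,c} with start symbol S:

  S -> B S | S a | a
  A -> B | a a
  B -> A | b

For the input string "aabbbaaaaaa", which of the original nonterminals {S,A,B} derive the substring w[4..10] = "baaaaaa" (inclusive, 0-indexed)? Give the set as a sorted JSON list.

Convert to CNF:
  S -> B S | S T0 | a
  A -> T0 T0 | b
  B -> T0 T0 | b
  T0 -> a

CYK fill, restricted to cells inside w[4..10]:
  [4..4]={A,B}  "b"
  [5..5]={S,T0}  "a"  orig:{S}
  [6..6]={S,T0}  "a"  orig:{S}
  [7..7]={S,T0}  "a"  orig:{S}
  [8..8]={S,T0}  "a"  orig:{S}
  [9..9]={S,T0}  "a"  orig:{S}
  [10..10]={S,T0}  "a"  orig:{S}
  [4..5]={S}  "ba"
  [5..6]={A,B,S}  "aa"
  [6..7]={A,B,S}  "aa"
  [7..8]={A,B,S}  "aa"
  [8..9]={A,B,S}  "aa"
  [9..10]={A,B,S}  "aa"
  [4..6]={S}  "baa"
  [5..7]={S}  "aaa"
  [6..8]={S}  "aaa"
  [7..9]={S}  "aaa"
  [8..10]={S}  "aaa"
  [4..7]={S}  "baaa"
  [5..8]={S}  "aaaa"
  [6..9]={S}  "aaaa"
  [7..10]={S}  "aaaa"
  [4..8]={S}  "baaaa"
  [5..9]={S}  "aaaaa"
  [6..10]={S}  "aaaaa"
  [4..9]={S}  "baaaaa"
  [5..10]={S}  "aaaaaa"
  [4..10]={S}  "baaaaaa"

Original NTs in T[4,10] deriving "baaaaaa": ["S"]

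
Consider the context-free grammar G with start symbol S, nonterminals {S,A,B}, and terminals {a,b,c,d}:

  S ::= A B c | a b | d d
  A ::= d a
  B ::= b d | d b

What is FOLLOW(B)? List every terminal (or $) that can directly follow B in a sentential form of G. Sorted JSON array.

FIRST iteration:
iter 1:
  A via A→d a: +{d}
  B via B→b d: +{b}
  B via B→d b: +{d}
  S via S→A B c: +{d}
  S via S→a b: +{a}
  FIRST[S]={a,d}  FIRST[A]={d}  FIRST[B]={b,d}
iter 2: done
  FIRST[S]={a,d}  FIRST[A]={d}  FIRST[B]={b,d}

Compute FOLLOW by fixpoint:
seed FOLLOW(S) with $
round 1:
  S→A B c: FOLLOW(A) ⊇ FIRST(B) = {b,d}; new: +{b,d}
  S→A B c: FOLLOW(B) ⊇ FIRST(c) = {c}; new: +{c}
  S: {$}  A: {b,d}  B: {c}
round 2: (stable)
  S: {$}  A: {b,d}  B: {c}

FOLLOW(B) = ["c"]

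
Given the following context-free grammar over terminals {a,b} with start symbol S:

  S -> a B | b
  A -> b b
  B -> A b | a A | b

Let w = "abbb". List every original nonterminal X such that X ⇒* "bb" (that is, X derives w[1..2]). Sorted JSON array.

CNF form of G:
  S -> T1 B | b
  A -> T0 T0
  B -> A T0 | T1 A | b
  T0 -> b
  T1 -> a

Fill CYK table bottom-up, restricted to cells inside w[1..2]:
  T[1,1] 'b' = {B,S,T0}  orig:{B,S}
  T[2,2] 'b' = {B,S,T0}  orig:{B,S}
  T[1,2] 'bb' = {A}

Original NTs in T[1,2] deriving "bb": ["A"]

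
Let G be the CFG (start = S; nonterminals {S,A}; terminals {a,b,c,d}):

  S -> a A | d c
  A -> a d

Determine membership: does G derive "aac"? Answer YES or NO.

CNF form of G:
  S -> T0 A | T1 T2
  A -> T0 T1
  T0 -> a
  T1 -> d
  T2 -> c

Fill CYK table bottom-up:
  [0..0]={T0}  "a"  orig:{}
  [1..1]={T0}  "a"  orig:{}
  [2..2]={T2}  "c"  orig:{}
  [0..1]=∅  "aa"
  [1..2]=∅  "ac"
  [0..2]=∅  "aac"

S ∉ T[0,2] ⇒ NO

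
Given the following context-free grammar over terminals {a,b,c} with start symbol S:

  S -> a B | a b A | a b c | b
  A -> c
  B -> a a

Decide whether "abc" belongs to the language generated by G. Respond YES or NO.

Convert to CNF:
  S -> T0 B | T0 X3 | T0 X4 | b
  A -> c
  B -> T0 T0
  T0 -> a
  T1 -> b
  T2 -> c
  X3 -> T1 A
  X4 -> T1 T2

Fill CYK table bottom-up:
  cell(0,0) a: {T0}  orig:{}
  cell(1,1) b: {S,T1}  orig:{S}
  cell(2,2) c: {A,T2}  orig:{A}
  cell(0,1) ab: ∅
  cell(1,2) bc: {X3,X4}  orig:{}
  cell(0,2) abc: {S}

S ∈ T[0,2] ⇒ YES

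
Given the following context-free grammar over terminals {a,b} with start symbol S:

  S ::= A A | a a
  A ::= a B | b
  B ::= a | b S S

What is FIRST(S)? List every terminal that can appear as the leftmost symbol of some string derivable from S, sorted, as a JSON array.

FIRST iteration:
[1]
  A via A→a B: +{a}
  A via A→b: +{b}
  B via B→a: +{a}
  B via B→b S S: +{b}
  S via S→A A: +{a,b}
  S: {a,b}  A: {a,b}  B: {a,b}
[2] (no change)
  S: {a,b}  A: {a,b}  B: {a,b}

FIRST(S) = ["a", "b"]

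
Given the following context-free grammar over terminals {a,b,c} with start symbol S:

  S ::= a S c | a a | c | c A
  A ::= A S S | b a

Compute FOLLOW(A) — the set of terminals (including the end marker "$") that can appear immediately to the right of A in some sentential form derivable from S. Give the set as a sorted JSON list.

FIRST iteration:
round 1:
  A via A→b a: +{b}
  S via S→a S c: +{a}
  S via S→c: +{c}
  S: {a,c}  A: {b}
round 2: — fixpoint
  S: {a,c}  A: {b}

FOLLOW sets:
initialize: $ ∈ FOLLOW(S)
round 1:
  A→A S S: FOLLOW(A) ⊇ FIRST(S) = {a,c}; new: +{a,c}
  A→A S S: FOLLOW(S) ⊇ FIRST(S) = {a,c}; new: +{a,c}
  S→c A: FOLLOW(A) ⊇ FOLLOW(S) ⊇ {$,a,c}; new: +{$}
  FOLLOW[S]={$,a,c}  FOLLOW[A]={$,a,c}
round 2: done
  FOLLOW[S]={$,a,c}  FOLLOW[A]={$,a,c}

FOLLOW(A) = ["$", "a", "c"]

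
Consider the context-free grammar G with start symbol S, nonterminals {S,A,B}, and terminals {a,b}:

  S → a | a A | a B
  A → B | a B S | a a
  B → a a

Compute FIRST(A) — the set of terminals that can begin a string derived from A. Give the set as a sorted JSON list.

Compute FIRST by fixpoint:
round 1:
  A via A→a B S: +{a}
  B via B→a a: +{a}
  S via S→a: +{a}
  FIRST(S)={a}  FIRST(A)={a}  FIRST(B)={a}
round 2: (no change)
  FIRST(S)={a}  FIRST(A)={a}  FIRST(B)={a}

FIRST(A) = ["a"]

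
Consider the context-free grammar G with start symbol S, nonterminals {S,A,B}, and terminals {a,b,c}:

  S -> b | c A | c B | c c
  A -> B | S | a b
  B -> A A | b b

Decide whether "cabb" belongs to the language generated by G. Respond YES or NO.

CNF form of G:
  S -> T2 A | T2 B | T2 T2 | b
  A -> A A | T0 T1 | T1 T1 | T2 A | T2 B | T2 T2 | b
  B -> A A | T1 T1
  T0 -> a
  T1 -> b
  T2 -> c

CYK table (by increasing span):
  [0..0]={T2}  "c"  orig:{}
  [1..1]={T0}  "a"  orig:{}
  [2..2]={A,S,T1}  "b"  orig:{A,S}
  [3..3]={A,S,T1}  "b"  orig:{A,S}
  [0..1]=∅  "ca"
  [1..2]={A}  "ab"
  [2..3]={A,B}  "bb"
  [0..2]={A,S}  "cab"
  [1..3]={A,B}  "abb"
  [0..3]={A,B,S}  "cabb"

S ∈ T[0,3] ⇒ YES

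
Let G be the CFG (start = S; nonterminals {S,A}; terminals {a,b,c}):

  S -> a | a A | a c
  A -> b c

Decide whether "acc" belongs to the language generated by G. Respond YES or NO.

Convert to CNF:
  S -> T2 A | T2 T1 | a
  A -> T0 T1
  T0 -> b
  T1 -> c
  T2 -> a

CYK fill:
  [0..0]={S,T2}  "a"  orig:{S}
  [1..1]={T1}  "c"  orig:{}
  [2..2]={T1}  "c"  orig:{}
  [0..1]={S}  "ac"
  [1..2]=∅  "cc"
  [0..2]=∅  "acc"

S ∉ T[0,2] ⇒ NO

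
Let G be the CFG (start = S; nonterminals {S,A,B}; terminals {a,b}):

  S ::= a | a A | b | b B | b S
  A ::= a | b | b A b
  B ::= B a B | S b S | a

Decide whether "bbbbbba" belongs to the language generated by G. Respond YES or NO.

CNF form of G:
  S -> T0 B | T0 S | T1 A | a | b
  A -> T0 X2 | a | b
  B -> B X3 | S X4 | a
  T0 -> b
  T1 -> a
  X2 -> A T0
  X3 -> T1 B
  X4 -> T0 S

CYK fill:
  [0..0]={A,S,T0}  "b"  orig:{A,S}
  [1..1]={A,S,T0}  "b"  orig:{A,S}
  [2..2]={A,S,T0}  "b"  orig:{A,S}
  [3..3]={A,S,T0}  "b"  orig:{A,S}
  [4..4]={A,S,T0}  "b"  orig:{A,S}
  [5..5]={A,S,T0}  "b"  orig:{A,S}
  [6..6]={A,B,S,T1}  "a"  orig:{A,B,S}
  [0..1]={S,X2,X4}  "bb"  orig:{S}
  [1..2]={S,X2,X4}  "bb"  orig:{S}
  [2..3]={S,X2,X4}  "bb"  orig:{S}
  [3..4]={S,X2,X4}  "bb"  orig:{S}
  [4..5]={S,X2,X4}  "bb"  orig:{S}
  [5..6]={S,X4}  "ba"  orig:{S}
  [0..2]={A,B,S,X4}  "bbb"  orig:{A,B,S}
  [1..3]={A,B,S,X4}  "bbb"  orig:{A,B,S}
  [2..4]={A,B,S,X4}  "bbb"  orig:{A,B,S}
  [3..5]={A,B,S,X4}  "bbb"  orig:{A,B,S}
  [4..6]={B,S,X4}  "bba"  orig:{B,S}
  [0..3]={B,S,X2,X4}  "bbbb"  orig:{B,S}
  [1..4]={B,S,X2,X4}  "bbbb"  orig:{B,S}
  [2..5]={B,S,X2,X4}  "bbbb"  orig:{B,S}
  [3..6]={B,S,X4}  "bbba"  orig:{B,S}
  [0..4]={A,B,S,X4}  "bbbbb"  orig:{A,B,S}
  [1..5]={A,B,S,X4}  "bbbbb"  orig:{A,B,S}
  [2..6]={B,S,X4}  "bbbba"  orig:{B,S}
  [0..5]={B,S,X2,X4}  "bbbbbb"  orig:{B,S}
  [1..6]={B,S,X4}  "bbbbba"  orig:{B,S}
  [0..6]={B,S,X4}  "bbbbbba"  orig:{B,S}

S ∈ T[0,6] ⇒ YES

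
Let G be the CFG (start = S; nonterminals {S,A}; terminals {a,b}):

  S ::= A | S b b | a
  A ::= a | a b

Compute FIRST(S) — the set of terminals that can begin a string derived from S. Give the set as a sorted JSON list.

FIRST sets, iterate to fixpoint:
round 1:
  A via A→a: +{a}
  S via S→A: +{a}
  S: {a}  A: {a}
round 2: done
  S: {a}  A: {a}

FIRST(S) = ["a"]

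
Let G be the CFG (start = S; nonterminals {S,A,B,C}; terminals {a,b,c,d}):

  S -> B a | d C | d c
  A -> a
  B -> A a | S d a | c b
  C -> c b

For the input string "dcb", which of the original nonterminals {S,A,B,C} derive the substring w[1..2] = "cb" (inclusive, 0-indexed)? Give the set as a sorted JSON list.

Convert to CNF:
  S -> B T0 | T1 C | T1 T2
  A -> a
  B -> A T0 | S X4 | T2 T3
  C -> T2 T3
  T0 -> a
  T1 -> d
  T2 -> c
  T3 -> b
  X4 -> T1 T0

Fill CYK table bottom-up (cells [i..j] with 1 ≤ i ≤ j ≤ 2 only):
  cell(1,1) c: {T2}  orig:{}
  cell(2,2) b: {T3}  orig:{}
  cell(1,2) cb: {B,C}

Original NTs in T[1,2] deriving "cb": ["B", "C"]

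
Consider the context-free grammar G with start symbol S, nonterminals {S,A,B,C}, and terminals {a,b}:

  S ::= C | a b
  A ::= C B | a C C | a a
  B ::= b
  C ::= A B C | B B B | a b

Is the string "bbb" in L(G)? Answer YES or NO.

CNF form of G:
  S -> A X5 | B X6 | T0 T1
  A -> C B | T0 T0 | T0 X2
  B -> b
  C -> A X3 | B X4 | T0 T1
  T0 -> a
  T1 -> b
  X2 -> C C
  X3 -> B C
  X4 -> B B
  X5 -> B C
  X6 -> B B

CYK table (by increasing span):
  [0..0]={B,T1}  "b"  orig:{B}
  [1..1]={B,T1}  "b"  orig:{B}
  [2..2]={B,T1}  "b"  orig:{B}
  [0..1]={X4,X6}  "bb"  orig:{}
  [1..2]={X4,X6}  "bb"  orig:{}
  [0..2]={C,S}  "bbb"

S ∈ T[0,2] ⇒ YES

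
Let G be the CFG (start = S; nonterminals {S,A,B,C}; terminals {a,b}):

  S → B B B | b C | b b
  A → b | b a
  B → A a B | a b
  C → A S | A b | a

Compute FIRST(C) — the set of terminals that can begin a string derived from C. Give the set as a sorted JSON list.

Compute FIRST by fixpoint:
[1]
  A via A→b: +{b}
  B via B→A a B: +{b}
  B via B→a b: +{a}
  C via C→A S: +{b}
  C via C→a: +{a}
  S via S→B B B: +{a,b}
  S: {a,b}  A: {b}  B: {a,b}  C: {a,b}
[2] done
  S: {a,b}  A: {b}  B: {a,b}  C: {a,b}

FIRST(C) = ["a", "b"]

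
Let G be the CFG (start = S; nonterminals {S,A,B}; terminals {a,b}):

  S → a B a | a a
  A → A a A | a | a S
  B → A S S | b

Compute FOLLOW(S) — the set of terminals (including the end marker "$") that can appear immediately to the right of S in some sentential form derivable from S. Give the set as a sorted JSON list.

Compute FIRST by fixpoint:
round 1:
  A via A→a: +{a}
  B via B→A S S: +{a}
  B via B→b: +{b}
  S via S→a B a: +{a}
  FIRST(S)={a}  FIRST(A)={a}  FIRST(B)={a,b}
round 2: — fixpoint
  FIRST(S)={a}  FIRST(A)={a}  FIRST(B)={a,b}

FOLLOW sets:
initialize: $ ∈ FOLLOW(S)
[1]
  A→A a A: FOLLOW(A) ⊇ FIRST(a) = {a}; new: +{a}
  A→a S: FOLLOW(S) ⊇ FOLLOW(A) ⊇ {a}; new: +{a}
  S→a B a: FOLLOW(B) ⊇ FIRST(a) = {a}; new: +{a}
  FOLLOW(S)={$,a}  FOLLOW(A)={a}  FOLLOW(B)={a}
[2] done
  FOLLOW(S)={$,a}  FOLLOW(A)={a}  FOLLOW(B)={a}

FOLLOW(S) = ["$", "a"]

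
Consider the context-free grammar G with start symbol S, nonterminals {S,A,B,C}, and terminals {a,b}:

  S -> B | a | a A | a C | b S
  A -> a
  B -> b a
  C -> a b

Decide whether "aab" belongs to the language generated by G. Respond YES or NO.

CNF form of G:
  S -> T0 S | T0 T1 | T1 A | T1 C | a
  A -> a
  B -> T0 T1
  C -> T1 T0
  T0 -> b
  T1 -> a

CYK table (by increasing span):
  [0..0]={A,S,T1}  "a"  orig:{A,S}
  [1..1]={A,S,T1}  "a"  orig:{A,S}
  [2..2]={T0}  "b"  orig:{}
  [0..1]={S}  "aa"
  [1..2]={C}  "ab"
  [0..2]={S}  "aab"

S ∈ T[0,2] ⇒ YES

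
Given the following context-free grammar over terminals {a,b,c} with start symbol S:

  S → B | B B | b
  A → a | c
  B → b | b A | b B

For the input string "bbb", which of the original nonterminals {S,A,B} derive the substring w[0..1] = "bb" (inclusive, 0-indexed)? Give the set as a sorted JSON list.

CNF form of G:
  S -> B B | T0 A | T0 B | b
  A -> a | c
  B -> T0 A | T0 B | b
  T0 -> b

Fill CYK table bottom-up, restricted to cells inside w[0..1]:
  T[0,0] 'b' = {B,S,T0}  orig:{B,S}
  T[1,1] 'b' = {B,S,T0}  orig:{B,S}
  T[0,1] 'bb' = {B,S}

Original NTs in T[0,1] deriving "bb": ["B", "S"]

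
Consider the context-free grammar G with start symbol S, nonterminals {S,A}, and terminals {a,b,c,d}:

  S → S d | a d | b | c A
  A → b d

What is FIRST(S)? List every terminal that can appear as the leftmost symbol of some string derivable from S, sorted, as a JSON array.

FIRST iteration:
[1]
  A via A→b d: +{b}
  S via S→a d: +{a}
  S via S→b: +{b}
  S via S→c A: +{c}
  S: {a,b,c}  A: {b}
[2] done
  S: {a,b,c}  A: {b}

FIRST(S) = ["a", "b", "c"]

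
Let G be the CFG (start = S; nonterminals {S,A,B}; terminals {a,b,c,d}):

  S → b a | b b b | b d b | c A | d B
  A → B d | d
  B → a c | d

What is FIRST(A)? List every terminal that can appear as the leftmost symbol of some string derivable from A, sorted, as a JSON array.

FIRST sets, iterate to fixpoint:
iter 1:
  A via A→d: +{d}
  B via B→a c: +{a}
  B via B→d: +{d}
  S via S→b a: +{b}
  S via S→c A: +{c}
  S via S→d B: +{d}
  FIRST(S)={b,c,d}  FIRST(A)={d}  FIRST(B)={a,d}
iter 2:
  A via A→B d: +{a}
  FIRST(S)={b,c,d}  FIRST(A)={a,d}  FIRST(B)={a,d}
iter 3: done
  FIRST(S)={b,c,d}  FIRST(A)={a,d}  FIRST(B)={a,d}

FIRST(A) = ["a", "d"]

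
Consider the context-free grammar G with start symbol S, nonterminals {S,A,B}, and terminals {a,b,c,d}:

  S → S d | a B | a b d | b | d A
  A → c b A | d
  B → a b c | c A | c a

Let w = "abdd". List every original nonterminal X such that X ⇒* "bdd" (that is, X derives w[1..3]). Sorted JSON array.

CNF form of G:
  S -> S T3 | T2 B | T2 X6 | T3 A | b
  A -> T0 X4 | d
  B -> T0 A | T0 T2 | T2 X5
  T0 -> c
  T1 -> b
  T2 -> a
  T3 -> d
  X4 -> T1 A
  X5 -> T1 T0
  X6 -> T1 T3

CYK table (by increasing span) (cells [i..j] with 1 ≤ i ≤ j ≤ 3 only):
  T[1,1] 'b' = {S,T1}  orig:{S}
  T[2,2] 'd' = {A,T3}  orig:{A}
  T[3,3] 'd' = {A,T3}  orig:{A}
  T[1,2] 'bd' = {S,X4,X6}  orig:{S}
  T[2,3] 'dd' = {S}
  T[1,3] 'bdd' = {S}

Original NTs in T[1,3] deriving "bdd": ["S"]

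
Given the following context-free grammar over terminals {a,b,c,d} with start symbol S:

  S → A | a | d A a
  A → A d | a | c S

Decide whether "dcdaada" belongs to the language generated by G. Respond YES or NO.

CNF form of G:
  S -> A T0 | T0 X3 | T1 S | a
  A -> A T0 | T1 S | a
  T0 -> d
  T1 -> c
  T2 -> a
  X3 -> A T2

Fill CYK table bottom-up:
  [0..0]={T0}  "d"  orig:{}
  [1..1]={T1}  "c"  orig:{}
  [2..2]={T0}  "d"  orig:{}
  [3..3]={A,S,T2}  "a"  orig:{A,S}
  [4..4]={A,S,T2}  "a"  orig:{A,S}
  [5..5]={T0}  "d"  orig:{}
  [6..6]={A,S,T2}  "a"  orig:{A,S}
  [0..1]=∅  "dc"
  [1..2]=∅  "cd"
  [2..3]=∅  "da"
  [3..4]={X3}  "aa"  orig:{}
  [4..5]={A,S}  "ad"
  [5..6]=∅  "da"
  [0..2]=∅  "dcd"
  [1..3]=∅  "cda"
  [2..4]={S}  "daa"
  [3..5]=∅  "aad"
  [4..6]={X3}  "ada"  orig:{}
  [0..3]=∅  "dcda"
  [1..4]={A,S}  "cdaa"
  [2..5]=∅  "daad"
  [3..6]=∅  "aada"
  [0..4]=∅  "dcdaa"
  [1..5]={A,S}  "cdaad"
  [2..6]=∅  "daada"
  [0..5]=∅  "dcdaad"
  [1..6]={X3}  "cdaada"  orig:{}
  [0..6]={S}  "dcdaada"

S ∈ T[0,6] ⇒ YES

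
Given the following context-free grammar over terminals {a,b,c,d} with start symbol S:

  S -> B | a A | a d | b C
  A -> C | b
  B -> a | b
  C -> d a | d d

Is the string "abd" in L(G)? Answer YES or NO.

Convert to CNF:
  S -> T1 A | T1 T0 | T2 C | a | b
  A -> T0 T0 | T0 T1 | b
  B -> a | b
  C -> T0 T0 | T0 T1
  T0 -> d
  T1 -> a
  T2 -> b

CYK table (by increasing span):
  [0..0]={B,S,T1}  "a"  orig:{B,S}
  [1..1]={A,B,S,T2}  "b"  orig:{A,B,S}
  [2..2]={T0}  "d"  orig:{}
  [0..1]={S}  "ab"
  [1..2]=∅  "bd"
  [0..2]=∅  "abd"

S ∉ T[0,2] ⇒ NO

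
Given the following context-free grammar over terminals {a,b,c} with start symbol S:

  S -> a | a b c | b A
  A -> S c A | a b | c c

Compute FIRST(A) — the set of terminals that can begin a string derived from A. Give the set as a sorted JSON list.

Compute FIRST by fixpoint:
round 1:
  A via A→a b: +{a}
  A via A→c c: +{c}
  S via S→a: +{a}
  S via S→b A: +{b}
  S: {a,b}  A: {a,c}
round 2:
  A via A→S c A: +{b}
  S: {a,b}  A: {a,b,c}
round 3: done
  S: {a,b}  A: {a,b,c}

FIRST(A) = ["a", "b", "c"]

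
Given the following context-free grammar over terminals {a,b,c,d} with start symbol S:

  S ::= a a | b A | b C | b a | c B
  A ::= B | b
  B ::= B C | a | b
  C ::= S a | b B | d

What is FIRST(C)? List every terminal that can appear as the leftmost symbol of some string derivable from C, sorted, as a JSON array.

FIRST iteration:
iter 1:
  A via A→b: +{b}
  B via B→a: +{a}
  B via B→b: +{b}
  C via C→b B: +{b}
  C via C→d: +{d}
  S via S→a a: +{a}
  S via S→b A: +{b}
  S via S→c B: +{c}
  FIRST(S)={a,b,c}  FIRST(A)={b}  FIRST(B)={a,b}  FIRST(C)={b,d}
iter 2:
  A via A→B: +{a}
  C via C→S a: +{a,c}
  FIRST(S)={a,b,c}  FIRST(A)={a,b}  FIRST(B)={a,b}  FIRST(C)={a,b,c,d}
iter 3: (no change)
  FIRST(S)={a,b,c}  FIRST(A)={a,b}  FIRST(B)={a,b}  FIRST(C)={a,b,c,d}

FIRST(C) = ["a", "b", "c", "d"]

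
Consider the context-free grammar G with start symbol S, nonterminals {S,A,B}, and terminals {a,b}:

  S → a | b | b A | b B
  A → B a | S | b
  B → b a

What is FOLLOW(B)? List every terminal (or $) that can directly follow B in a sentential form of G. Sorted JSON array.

FIRST iteration:
round 1:
  A via A→b: +{b}
  B via B→b a: +{b}
  S via S→a: +{a}
  S via S→b: +{b}
  FIRST(S)={a,b}  FIRST(A)={b}  FIRST(B)={b}
round 2:
  A via A→S: +{a}
  FIRST(S)={a,b}  FIRST(A)={a,b}  FIRST(B)={b}
round 3: (no change)
  FIRST(S)={a,b}  FIRST(A)={a,b}  FIRST(B)={b}

FOLLOW iteration:
FOLLOW(S) := {$}
pass 1:
  A→B a: FOLLOW(B) ⊇ FIRST(a) = {a}; new: +{a}
  S→b A: FOLLOW(A) ⊇ FOLLOW(S) ⊇ {$}; new: +{$}
  S→b B: FOLLOW(B) ⊇ FOLLOW(S) ⊇ {$}; new: +{$}
  FOLLOW[S]={$}  FOLLOW[A]={$}  FOLLOW[B]={$,a}
pass 2: — fixpoint
  FOLLOW[S]={$}  FOLLOW[A]={$}  FOLLOW[B]={$,a}

FOLLOW(B) = ["$", "a"]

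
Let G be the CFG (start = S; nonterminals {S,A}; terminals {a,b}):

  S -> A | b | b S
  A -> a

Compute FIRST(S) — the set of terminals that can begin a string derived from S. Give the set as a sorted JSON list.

FIRST iteration:
iter 1:
  A via A→a: +{a}
  S via S→A: +{a}
  S via S→b: +{b}
  FIRST[S]={a,b}  FIRST[A]={a}
iter 2: (no change)
  FIRST[S]={a,b}  FIRST[A]={a}

FIRST(S) = ["a", "b"]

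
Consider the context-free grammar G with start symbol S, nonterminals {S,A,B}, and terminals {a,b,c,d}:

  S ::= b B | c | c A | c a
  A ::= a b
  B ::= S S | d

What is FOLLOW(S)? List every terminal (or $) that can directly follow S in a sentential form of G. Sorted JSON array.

FIRST sets, iterate to fixpoint:
[1]
  A via A→a b: +{a}
  B via B→d: +{d}
  S via S→b B: +{b}
  S via S→c: +{c}
  S: {b,c}  A: {a}  B: {d}
[2]
  B via B→S S: +{b,c}
  S: {b,c}  A: {a}  B: {b,c,d}
[3] done
  S: {b,c}  A: {a}  B: {b,c,d}

Compute FOLLOW by fixpoint:
FOLLOW(S) := {$}
[1]
  B→S S: FOLLOW(S) ⊇ FIRST(S) = {b,c}; new: +{b,c}
  S→b B: FOLLOW(B) ⊇ FOLLOW(S) ⊇ {$,b,c}; new: +{$,b,c}
  S→c A: FOLLOW(A) ⊇ FOLLOW(S) ⊇ {$,b,c}; new: +{$,b,c}
  FOLLOW(S)={$,b,c}  FOLLOW(A)={$,b,c}  FOLLOW(B)={$,b,c}
[2] — fixpoint
  FOLLOW(S)={$,b,c}  FOLLOW(A)={$,b,c}  FOLLOW(B)={$,b,c}

FOLLOW(S) = ["$", "b", "c"]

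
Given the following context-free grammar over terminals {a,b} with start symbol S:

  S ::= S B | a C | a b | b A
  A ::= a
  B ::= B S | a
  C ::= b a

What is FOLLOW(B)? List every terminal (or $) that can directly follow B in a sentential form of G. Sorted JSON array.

FIRST sets, iterate to fixpoint:
iter 1:
  A via A→a: +{a}
  B via B→a: +{a}
  C via C→b a: +{b}
  S via S→a C: +{a}
  S via S→b A: +{b}
  S: {a,b}  A: {a}  B: {a}  C: {b}
iter 2: — fixpoint
  S: {a,b}  A: {a}  B: {a}  C: {b}

FOLLOW sets:
seed FOLLOW(S) with $
iter 1:
  B→B S: FOLLOW(B) ⊇ FIRST(S) = {a,b}; new: +{a,b}
  B→B S: FOLLOW(S) ⊇ FOLLOW(B) ⊇ {a,b}; new: +{a,b}
  S→S B: FOLLOW(B) ⊇ FOLLOW(S) ⊇ {$,a,b}; new: +{$}
  S→a C: FOLLOW(C) ⊇ FOLLOW(S) ⊇ {$,a,b}; new: +{$,a,b}
  S→b A: FOLLOW(A) ⊇ FOLLOW(S) ⊇ {$,a,b}; new: +{$,a,b}
  FOLLOW[S]={$,a,b}  FOLLOW[A]={$,a,b}  FOLLOW[B]={$,a,b}  FOLLOW[C]={$,a,b}
iter 2: — fixpoint
  FOLLOW[S]={$,a,b}  FOLLOW[A]={$,a,b}  FOLLOW[B]={$,a,b}  FOLLOW[C]={$,a,b}

FOLLOW(B) = ["$", "a", "b"]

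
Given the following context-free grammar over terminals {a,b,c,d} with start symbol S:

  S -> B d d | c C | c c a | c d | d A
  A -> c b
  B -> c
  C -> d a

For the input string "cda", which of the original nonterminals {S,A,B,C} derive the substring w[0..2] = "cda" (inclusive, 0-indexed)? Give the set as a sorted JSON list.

Convert to CNF:
  S -> B X4 | T0 C | T0 T2 | T0 X5 | T2 A
  A -> T0 T1
  B -> c
  C -> T2 T3
  T0 -> c
  T1 -> b
  T2 -> d
  T3 -> a
  X4 -> T2 T2
  X5 -> T0 T3

CYK fill, restricted to cells inside w[0..2]:
  T[0,0] 'c' = {B,T0}  orig:{B}
  T[1,1] 'd' = {T2}  orig:{}
  T[2,2] 'a' = {T3}  orig:{}
  T[0,1] 'cd' = {S}
  T[1,2] 'da' = {C}
  T[0,2] 'cda' = {S}

Original NTs in T[0,2] deriving "cda": ["S"]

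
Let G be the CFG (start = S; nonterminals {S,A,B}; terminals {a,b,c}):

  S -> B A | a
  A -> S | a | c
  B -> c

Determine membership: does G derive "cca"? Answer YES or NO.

Convert to CNF:
  S -> B A | a
  A -> B A | a | c
  B -> c

CYK fill:
  cell(0,0) c: {A,B}
  cell(1,1) c: {A,B}
  cell(2,2) a: {A,S}
  cell(0,1) cc: {A,S}
  cell(1,2) ca: {A,S}
  cell(0,2) cca: {A,S}

S ∈ T[0,2] ⇒ YES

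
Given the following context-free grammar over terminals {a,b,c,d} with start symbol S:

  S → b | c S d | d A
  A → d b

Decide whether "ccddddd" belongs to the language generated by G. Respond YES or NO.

CNF form of G:
  S -> T0 A | T2 X3 | b
  A -> T0 T1
  T0 -> d
  T1 -> b
  T2 -> c
  X3 -> S T0

CYK table (by increasing span):
  T[0,0] 'c' = {T2}  orig:{}
  T[1,1] 'c' = {T2}  orig:{}
  T[2,2] 'd' = {T0}  orig:{}
  T[3,3] 'd' = {T0}  orig:{}
  T[4,4] 'd' = {T0}  orig:{}
  T[5,5] 'd' = {T0}  orig:{}
  T[6,6] 'd' = {T0}  orig:{}
  T[0,1] 'cc' = ∅
  T[1,2] 'cd' = ∅
  T[2,3] 'dd' = ∅
  T[3,4] 'dd' = ∅
  T[4,5] 'dd' = ∅
  T[5,6] 'dd' = ∅
  T[0,2] 'ccd' = ∅
  T[1,3] 'cdd' = ∅
  T[2,4] 'ddd' = ∅
  T[3,5] 'ddd' = ∅
  T[4,6] 'ddd' = ∅
  T[0,3] 'ccdd' = ∅
  T[1,4] 'cddd' = ∅
  T[2,5] 'dddd' = ∅
  T[3,6] 'dddd' = ∅
  T[0,4] 'ccddd' = ∅
  T[1,5] 'cdddd' = ∅
  T[2,6] 'ddddd' = ∅
  T[0,5] 'ccdddd' = ∅
  T[1,6] 'cddddd' = ∅
  T[0,6] 'ccddddd' = ∅

S ∉ T[0,6] ⇒ NO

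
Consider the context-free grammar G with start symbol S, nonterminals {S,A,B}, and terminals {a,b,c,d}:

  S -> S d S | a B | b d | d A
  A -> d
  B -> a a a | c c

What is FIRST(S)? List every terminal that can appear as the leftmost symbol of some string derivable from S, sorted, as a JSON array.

Compute FIRST by fixpoint:
round 1:
  A via A→d: +{d}
  B via B→a a a: +{a}
  B via B→c c: +{c}
  S via S→a B: +{a}
  S via S→b d: +{b}
  S via S→d A: +{d}
  S: {a,b,d}  A: {d}  B: {a,c}
round 2: — fixpoint
  S: {a,b,d}  A: {d}  B: {a,c}

FIRST(S) = ["a", "b", "d"]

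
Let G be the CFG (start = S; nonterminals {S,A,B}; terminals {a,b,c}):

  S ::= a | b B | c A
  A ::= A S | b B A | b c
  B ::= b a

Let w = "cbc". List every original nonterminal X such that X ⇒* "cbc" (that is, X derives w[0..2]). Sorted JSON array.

CNF form of G:
  S -> T0 B | T1 A | a
  A -> A S | T0 T1 | T0 X3
  B -> T0 T2
  T0 -> b
  T1 -> c
  T2 -> a
  X3 -> B A

Fill CYK table bottom-up, restricted to cells inside w[0..2]:
  cell(0,0) c: {T1}  orig:{}
  cell(1,1) b: {T0}  orig:{}
  cell(2,2) c: {T1}  orig:{}
  cell(0,1) cb: ∅
  cell(1,2) bc: {A}
  cell(0,2) cbc: {S}

Original NTs in T[0,2] deriving "cbc": ["S"]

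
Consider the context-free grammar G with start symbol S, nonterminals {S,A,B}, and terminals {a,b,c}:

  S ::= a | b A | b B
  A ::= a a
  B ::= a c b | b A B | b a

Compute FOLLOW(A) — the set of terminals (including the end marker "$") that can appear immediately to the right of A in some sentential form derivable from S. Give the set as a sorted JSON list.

FIRST sets, iterate to fixpoint:
round 1:
  A via A→a a: +{a}
  B via B→a c b: +{a}
  B via B→b A B: +{b}
  S via S→a: +{a}
  S via S→b A: +{b}
  FIRST(S)={a,b}  FIRST(A)={a}  FIRST(B)={a,b}
round 2: done
  FIRST(S)={a,b}  FIRST(A)={a}  FIRST(B)={a,b}

FOLLOW iteration:
FOLLOW(S) := {$}
iter 1:
  B→b A B: FOLLOW(A) ⊇ FIRST(B) = {a,b}; new: +{a,b}
  S→b A: FOLLOW(A) ⊇ FOLLOW(S) ⊇ {$}; new: +{$}
  S→b B: FOLLOW(B) ⊇ FOLLOW(S) ⊇ {$}; new: +{$}
  FOLLOW(S)={$}  FOLLOW(A)={$,a,b}  FOLLOW(B)={$}
iter 2: — fixpoint
  FOLLOW(S)={$}  FOLLOW(A)={$,a,b}  FOLLOW(B)={$}

FOLLOW(A) = ["$", "a", "b"]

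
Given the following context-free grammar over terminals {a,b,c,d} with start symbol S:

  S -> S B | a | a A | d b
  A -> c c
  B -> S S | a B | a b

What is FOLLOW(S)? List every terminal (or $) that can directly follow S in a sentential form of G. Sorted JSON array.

FIRST sets, iterate to fixpoint:
[1]
  A via A→c c: +{c}
  B via B→a B: +{a}
  S via S→a: +{a}
  S via S→d b: +{d}
  FIRST(S)={a,d}  FIRST(A)={c}  FIRST(B)={a}
[2]
  B via B→S S: +{d}
  FIRST(S)={a,d}  FIRST(A)={c}  FIRST(B)={a,d}
[3] — fixpoint
  FIRST(S)={a,d}  FIRST(A)={c}  FIRST(B)={a,d}

Compute FOLLOW by fixpoint:
seed FOLLOW(S) with $
iter 1:
  B→S S: FOLLOW(S) ⊇ FIRST(S) = {a,d}; new: +{a,d}
  S→S B: FOLLOW(B) ⊇ FOLLOW(S) ⊇ {$,a,d}; new: +{$,a,d}
  S→a A: FOLLOW(A) ⊇ FOLLOW(S) ⊇ {$,a,d}; new: +{$,a,d}
  FOLLOW[S]={$,a,d}  FOLLOW[A]={$,a,d}  FOLLOW[B]={$,a,d}
iter 2: (stable)
  FOLLOW[S]={$,a,d}  FOLLOW[A]={$,a,d}  FOLLOW[B]={$,a,d}

FOLLOW(S) = ["$", "a", "d"]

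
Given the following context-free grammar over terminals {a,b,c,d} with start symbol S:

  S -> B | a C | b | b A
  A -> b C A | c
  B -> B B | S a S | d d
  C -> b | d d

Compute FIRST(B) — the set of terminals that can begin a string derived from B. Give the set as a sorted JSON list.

Compute FIRST by fixpoint:
iter 1:
  A via A→b C A: +{b}
  A via A→c: +{c}
  B via B→d d: +{d}
  C via C→b: +{b}
  C via C→d d: +{d}
  S via S→B: +{d}
  S via S→a C: +{a}
  S via S→b: +{b}
  S: {a,b,d}  A: {b,c}  B: {d}  C: {b,d}
iter 2:
  B via B→S a S: +{a,b}
  S: {a,b,d}  A: {b,c}  B: {a,b,d}  C: {b,d}
iter 3: done
  S: {a,b,d}  A: {b,c}  B: {a,b,d}  C: {b,d}

FIRST(B) = ["a", "b", "d"]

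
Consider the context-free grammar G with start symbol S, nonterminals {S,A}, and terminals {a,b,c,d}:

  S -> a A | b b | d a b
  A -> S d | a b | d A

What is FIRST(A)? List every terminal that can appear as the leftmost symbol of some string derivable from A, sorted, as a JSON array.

FIRST sets, iterate to fixpoint:
round 1:
  A via A→a b: +{a}
  A via A→d A: +{d}
  S via S→a A: +{a}
  S via S→b b: +{b}
  S via S→d a b: +{d}
  S: {a,b,d}  A: {a,d}
round 2:
  A via A→S d: +{b}
  S: {a,b,d}  A: {a,b,d}
round 3: (stable)
  S: {a,b,d}  A: {a,b,d}

FIRST(A) = ["a", "b", "d"]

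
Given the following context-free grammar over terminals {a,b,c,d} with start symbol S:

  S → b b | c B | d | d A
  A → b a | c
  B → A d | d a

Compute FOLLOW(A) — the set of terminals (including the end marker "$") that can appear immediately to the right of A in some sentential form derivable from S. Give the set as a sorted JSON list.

FIRST iteration:
round 1:
  A via A→b a: +{b}
  A via A→c: +{c}
  B via B→A d: +{b,c}
  B via B→d a: +{d}
  S via S→b b: +{b}
  S via S→c B: +{c}
  S via S→d: +{d}
  FIRST(S)={b,c,d}  FIRST(A)={b,c}  FIRST(B)={b,c,d}
round 2: done
  FIRST(S)={b,c,d}  FIRST(A)={b,c}  FIRST(B)={b,c,d}

FOLLOW iteration:
FOLLOW(S) := {$}
iter 1:
  B→A d: FOLLOW(A) ⊇ FIRST(d) = {d}; new: +{d}
  S→c B: FOLLOW(B) ⊇ FOLLOW(S) ⊇ {$}; new: +{$}
  S→d A: FOLLOW(A) ⊇ FOLLOW(S) ⊇ {$}; new: +{$}
  S: {$}  A: {$,d}  B: {$}
iter 2: (stable)
  S: {$}  A: {$,d}  B: {$}

FOLLOW(A) = ["$", "d"]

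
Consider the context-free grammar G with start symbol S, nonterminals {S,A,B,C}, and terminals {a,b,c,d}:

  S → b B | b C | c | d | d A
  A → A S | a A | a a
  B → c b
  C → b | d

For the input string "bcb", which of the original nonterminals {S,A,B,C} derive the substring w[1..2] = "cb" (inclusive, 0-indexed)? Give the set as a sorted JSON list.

CNF form of G:
  S -> T2 B | T2 C | T3 A | c | d
  A -> A S | T0 A | T0 T0
  B -> T1 T2
  C -> b | d
  T0 -> a
  T1 -> c
  T2 -> b
  T3 -> d

Fill CYK table bottom-up, restricted to cells inside w[1..2]:
  [1..1]={S,T1}  "c"  orig:{S}
  [2..2]={C,T2}  "b"  orig:{C}
  [1..2]={B}  "cb"

Original NTs in T[1,2] deriving "cb": ["B"]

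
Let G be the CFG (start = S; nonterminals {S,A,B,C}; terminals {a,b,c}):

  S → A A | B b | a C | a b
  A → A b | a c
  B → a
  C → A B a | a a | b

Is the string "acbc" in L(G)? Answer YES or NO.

CNF form of G:
  S -> A A | B T0 | T1 C | T1 T0
  A -> A T0 | T1 T2
  B -> a
  C -> A X3 | T1 T1 | b
  T0 -> b
  T1 -> a
  T2 -> c
  X3 -> B T1

CYK fill:
  [0..0]={B,T1}  "a"  orig:{B}
  [1..1]={T2}  "c"  orig:{}
  [2..2]={C,T0}  "b"  orig:{C}
  [3..3]={T2}  "c"  orig:{}
  [0..1]={A}  "ac"
  [1..2]=∅  "cb"
  [2..3]=∅  "bc"
  [0..2]={A}  "acb"
  [1..3]=∅  "cbc"
  [0..3]=∅  "acbc"

S ∉ T[0,3] ⇒ NO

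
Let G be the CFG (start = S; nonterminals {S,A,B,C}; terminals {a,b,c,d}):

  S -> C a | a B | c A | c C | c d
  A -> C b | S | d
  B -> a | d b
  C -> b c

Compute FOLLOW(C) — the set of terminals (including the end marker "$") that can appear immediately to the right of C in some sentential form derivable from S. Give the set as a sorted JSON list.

FIRST iteration:
[1]
  A via A→d: +{d}
  B via B→a: +{a}
  B via B→d b: +{d}
  C via C→b c: +{b}
  S via S→C a: +{b}
  S via S→a B: +{a}
  S via S→c A: +{c}
  FIRST[S]={a,b,c}  FIRST[A]={d}  FIRST[B]={a,d}  FIRST[C]={b}
[2]
  A via A→C b: +{b}
  A via A→S: +{a,c}
  FIRST[S]={a,b,c}  FIRST[A]={a,b,c,d}  FIRST[B]={a,d}  FIRST[C]={b}
[3] done
  FIRST[S]={a,b,c}  FIRST[A]={a,b,c,d}  FIRST[B]={a,d}  FIRST[C]={b}

Compute FOLLOW by fixpoint:
initialize: $ ∈ FOLLOW(S)
round 1:
  A→C b: FOLLOW(C) ⊇ FIRST(b) = {b}; new: +{b}
  S→C a: FOLLOW(C) ⊇ FIRST(a) = {a}; new: +{a}
  S→a B: FOLLOW(B) ⊇ FOLLOW(S) ⊇ {$}; new: +{$}
  S→c A: FOLLOW(A) ⊇ FOLLOW(S) ⊇ {$}; new: +{$}
  S→c C: FOLLOW(C) ⊇ FOLLOW(S) ⊇ {$}; new: +{$}
  S: {$}  A: {$}  B: {$}  C: {$,a,b}
round 2: — fixpoint
  S: {$}  A: {$}  B: {$}  C: {$,a,b}

FOLLOW(C) = ["$", "a", "b"]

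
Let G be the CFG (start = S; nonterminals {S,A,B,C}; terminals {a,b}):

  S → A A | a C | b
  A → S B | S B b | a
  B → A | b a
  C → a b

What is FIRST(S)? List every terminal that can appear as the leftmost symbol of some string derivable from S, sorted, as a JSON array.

Compute FIRST by fixpoint:
pass 1:
  A via A→a: +{a}
  B via B→A: +{a}
  B via B→b a: +{b}
  C via C→a b: +{a}
  S via S→A A: +{a}
  S via S→b: +{b}
  FIRST(S)={a,b}  FIRST(A)={a}  FIRST(B)={a,b}  FIRST(C)={a}
pass 2:
  A via A→S B: +{b}
  FIRST(S)={a,b}  FIRST(A)={a,b}  FIRST(B)={a,b}  FIRST(C)={a}
pass 3: (no change)
  FIRST(S)={a,b}  FIRST(A)={a,b}  FIRST(B)={a,b}  FIRST(C)={a}

FIRST(S) = ["a", "b"]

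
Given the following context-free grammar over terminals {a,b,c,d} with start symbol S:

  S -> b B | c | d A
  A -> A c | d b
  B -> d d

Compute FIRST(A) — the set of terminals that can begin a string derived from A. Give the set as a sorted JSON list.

FIRST iteration:
[1]
  A via A→d b: +{d}
  B via B→d d: +{d}
  S via S→b B: +{b}
  S via S→c: +{c}
  S via S→d A: +{d}
  FIRST(S)={b,c,d}  FIRST(A)={d}  FIRST(B)={d}
[2] — fixpoint
  FIRST(S)={b,c,d}  FIRST(A)={d}  FIRST(B)={d}

FIRST(A) = ["d"]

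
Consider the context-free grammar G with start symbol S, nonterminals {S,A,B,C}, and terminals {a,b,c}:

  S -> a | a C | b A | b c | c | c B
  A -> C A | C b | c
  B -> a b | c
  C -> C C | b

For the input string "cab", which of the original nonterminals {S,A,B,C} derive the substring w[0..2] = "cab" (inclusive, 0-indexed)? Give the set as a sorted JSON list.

Convert to CNF:
  S -> T0 A | T0 T2 | T1 C | T2 B | a | c
  A -> C A | C T0 | c
  B -> T1 T0 | c
  C -> C C | b
  T0 -> b
  T1 -> a
  T2 -> c

Fill CYK table bottom-up, restricted to cells inside w[0..2]:
  T[0,0] 'c' = {A,B,S,T2}  orig:{A,B,S}
  T[1,1] 'a' = {S,T1}  orig:{S}
  T[2,2] 'b' = {C,T0}  orig:{C}
  T[0,1] 'ca' = ∅
  T[1,2] 'ab' = {B,S}
  T[0,2] 'cab' = {S}

Original NTs in T[0,2] deriving "cab": ["S"]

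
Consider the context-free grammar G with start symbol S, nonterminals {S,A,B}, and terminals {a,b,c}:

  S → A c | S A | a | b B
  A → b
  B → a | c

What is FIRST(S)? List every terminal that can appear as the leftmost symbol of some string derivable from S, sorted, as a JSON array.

FIRST sets, iterate to fixpoint:
iter 1:
  A via A→b: +{b}
  B via B→a: +{a}
  B via B→c: +{c}
  S via S→A c: +{b}
  S via S→a: +{a}
  S: {a,b}  A: {b}  B: {a,c}
iter 2: (stable)
  S: {a,b}  A: {b}  B: {a,c}

FIRST(S) = ["a", "b"]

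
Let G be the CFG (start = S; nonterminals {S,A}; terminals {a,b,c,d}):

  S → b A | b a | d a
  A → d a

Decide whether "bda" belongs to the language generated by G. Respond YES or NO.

Convert to CNF:
  S -> T0 T1 | T2 A | T2 T1
  A -> T0 T1
  T0 -> d
  T1 -> a
  T2 -> b

CYK table (by increasing span):
  [0..0]={T2}  "b"  orig:{}
  [1..1]={T0}  "d"  orig:{}
  [2..2]={T1}  "a"  orig:{}
  [0..1]=∅  "bd"
  [1..2]={A,S}  "da"
  [0..2]={S}  "bda"

S ∈ T[0,2] ⇒ YES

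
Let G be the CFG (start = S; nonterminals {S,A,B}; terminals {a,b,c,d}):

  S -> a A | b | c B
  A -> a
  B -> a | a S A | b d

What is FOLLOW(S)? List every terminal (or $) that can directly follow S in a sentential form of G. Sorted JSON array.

Compute FIRST by fixpoint:
iter 1:
  A via A→a: +{a}
  B via B→a: +{a}
  B via B→b d: +{b}
  S via S→a A: +{a}
  S via S→b: +{b}
  S via S→c B: +{c}
  FIRST[S]={a,b,c}  FIRST[A]={a}  FIRST[B]={a,b}
iter 2: (stable)
  FIRST[S]={a,b,c}  FIRST[A]={a}  FIRST[B]={a,b}

FOLLOW sets:
initialize: $ ∈ FOLLOW(S)
round 1:
  B→a S A: FOLLOW(S) ⊇ FIRST(A) = {a}; new: +{a}
  S→a A: FOLLOW(A) ⊇ FOLLOW(S) ⊇ {$,a}; new: +{$,a}
  S→c B: FOLLOW(B) ⊇ FOLLOW(S) ⊇ {$,a}; new: +{$,a}
  FOLLOW(S)={$,a}  FOLLOW(A)={$,a}  FOLLOW(B)={$,a}
round 2: — fixpoint
  FOLLOW(S)={$,a}  FOLLOW(A)={$,a}  FOLLOW(B)={$,a}

FOLLOW(S) = ["$", "a"]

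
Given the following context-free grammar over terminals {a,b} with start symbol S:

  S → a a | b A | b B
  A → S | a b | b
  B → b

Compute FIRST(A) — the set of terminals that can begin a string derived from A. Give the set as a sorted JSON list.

Compute FIRST by fixpoint:
pass 1:
  A via A→a b: +{a}
  A via A→b: +{b}
  B via B→b: +{b}
  S via S→a a: +{a}
  S via S→b A: +{b}
  S: {a,b}  A: {a,b}  B: {b}
pass 2: done
  S: {a,b}  A: {a,b}  B: {b}

FIRST(A) = ["a", "b"]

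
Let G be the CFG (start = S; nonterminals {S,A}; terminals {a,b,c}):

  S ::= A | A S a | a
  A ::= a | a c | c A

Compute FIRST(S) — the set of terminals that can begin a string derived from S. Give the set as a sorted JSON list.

Compute FIRST by fixpoint:
iter 1:
  A via A→a: +{a}
  A via A→c A: +{c}
  S via S→A: +{a,c}
  S: {a,c}  A: {a,c}
iter 2: done
  S: {a,c}  A: {a,c}

FIRST(S) = ["a", "c"]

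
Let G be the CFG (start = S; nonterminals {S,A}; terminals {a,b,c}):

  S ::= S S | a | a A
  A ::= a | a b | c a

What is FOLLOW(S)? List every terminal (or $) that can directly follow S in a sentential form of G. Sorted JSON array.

FIRST sets, iterate to fixpoint:
iter 1:
  A via A→a: +{a}
  A via A→c a: +{c}
  S via S→a: +{a}
  FIRST[S]={a}  FIRST[A]={a,c}
iter 2: — fixpoint
  FIRST[S]={a}  FIRST[A]={a,c}

Compute FOLLOW by fixpoint:
seed FOLLOW(S) with $
round 1:
  S→S S: FOLLOW(S) ⊇ FIRST(S) = {a}; new: +{a}
  S→a A: FOLLOW(A) ⊇ FOLLOW(S) ⊇ {$,a}; new: +{$,a}
  FOLLOW[S]={$,a}  FOLLOW[A]={$,a}
round 2: (stable)
  FOLLOW[S]={$,a}  FOLLOW[A]={$,a}

FOLLOW(S) = ["$", "a"]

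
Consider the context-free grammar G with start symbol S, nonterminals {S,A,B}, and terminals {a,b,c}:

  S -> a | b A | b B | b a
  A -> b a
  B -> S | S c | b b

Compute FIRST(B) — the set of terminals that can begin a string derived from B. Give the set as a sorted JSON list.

Compute FIRST by fixpoint:
round 1:
  A via A→b a: +{b}
  B via B→b b: +{b}
  S via S→a: +{a}
  S via S→b A: +{b}
  S: {a,b}  A: {b}  B: {b}
round 2:
  B via B→S: +{a}
  S: {a,b}  A: {b}  B: {a,b}
round 3: — fixpoint
  S: {a,b}  A: {b}  B: {a,b}

FIRST(B) = ["a", "b"]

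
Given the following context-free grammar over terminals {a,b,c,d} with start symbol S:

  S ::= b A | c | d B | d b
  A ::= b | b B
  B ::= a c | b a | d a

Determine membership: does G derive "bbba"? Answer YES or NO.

CNF form of G:
  S -> T0 A | T3 B | T3 T0 | c
  A -> T0 B | b
  B -> T0 T1 | T1 T2 | T3 T1
  T0 -> b
  T1 -> a
  T2 -> c
  T3 -> d

CYK fill:
  T[0,0] 'b' = {A,T0}  orig:{A}
  T[1,1] 'b' = {A,T0}  orig:{A}
  T[2,2] 'b' = {A,T0}  orig:{A}
  T[3,3] 'a' = {T1}  orig:{}
  T[0,1] 'bb' = {S}
  T[1,2] 'bb' = {S}
  T[2,3] 'ba' = {B}
  T[0,2] 'bbb' = ∅
  T[1,3] 'bba' = {A}
  T[0,3] 'bbba' = {S}

S ∈ T[0,3] ⇒ YES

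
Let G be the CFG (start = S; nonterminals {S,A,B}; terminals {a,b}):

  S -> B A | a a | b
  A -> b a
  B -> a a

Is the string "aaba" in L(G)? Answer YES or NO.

CNF form of G:
  S -> B A | T1 T1 | b
  A -> T0 T1
  B -> T1 T1
  T0 -> b
  T1 -> a

CYK fill:
  [0..0]={T1}  "a"  orig:{}
  [1..1]={T1}  "a"  orig:{}
  [2..2]={S,T0}  "b"  orig:{S}
  [3..3]={T1}  "a"  orig:{}
  [0..1]={B,S}  "aa"
  [1..2]=∅  "ab"
  [2..3]={A}  "ba"
  [0..2]=∅  "aab"
  [1..3]=∅  "aba"
  [0..3]={S}  "aaba"

S ∈ T[0,3] ⇒ YES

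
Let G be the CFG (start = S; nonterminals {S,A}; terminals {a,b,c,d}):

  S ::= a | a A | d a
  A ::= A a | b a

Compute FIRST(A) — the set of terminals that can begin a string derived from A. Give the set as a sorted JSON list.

Compute FIRST by fixpoint:
[1]
  A via A→b a: +{b}
  S via S→a: +{a}
  S via S→d a: +{d}
  S: {a,d}  A: {b}
[2] (stable)
  S: {a,d}  A: {b}

FIRST(A) = ["b"]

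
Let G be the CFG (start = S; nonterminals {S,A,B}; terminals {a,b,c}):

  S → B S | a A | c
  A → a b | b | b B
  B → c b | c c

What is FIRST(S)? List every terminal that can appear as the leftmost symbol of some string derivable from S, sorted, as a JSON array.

Compute FIRST by fixpoint:
round 1:
  A via A→a b: +{a}
  A via A→b: +{b}
  B via B→c b: +{c}
  S via S→B S: +{c}
  S via S→a A: +{a}
  S: {a,c}  A: {a,b}  B: {c}
round 2: (stable)
  S: {a,c}  A: {a,b}  B: {c}

FIRST(S) = ["a", "c"]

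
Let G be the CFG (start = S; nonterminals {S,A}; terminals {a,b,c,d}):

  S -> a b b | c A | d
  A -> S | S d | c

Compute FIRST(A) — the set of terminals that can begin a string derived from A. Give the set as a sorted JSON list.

Compute FIRST by fixpoint:
pass 1:
  A via A→c: +{c}
  S via S→a b b: +{a}
  S via S→c A: +{c}
  S via S→d: +{d}
  FIRST(S)={a,c,d}  FIRST(A)={c}
pass 2:
  A via A→S: +{a,d}
  FIRST(S)={a,c,d}  FIRST(A)={a,c,d}
pass 3: — fixpoint
  FIRST(S)={a,c,d}  FIRST(A)={a,c,d}

FIRST(A) = ["a", "c", "d"]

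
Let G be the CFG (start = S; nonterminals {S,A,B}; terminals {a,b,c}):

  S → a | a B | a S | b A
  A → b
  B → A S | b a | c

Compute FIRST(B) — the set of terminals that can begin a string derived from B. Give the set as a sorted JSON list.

FIRST sets, iterate to fixpoint:
round 1:
  A via A→b: +{b}
  B via B→A S: +{b}
  B via B→c: +{c}
  S via S→a: +{a}
  S via S→b A: +{b}
  FIRST(S)={a,b}  FIRST(A)={b}  FIRST(B)={b,c}
round 2: (no change)
  FIRST(S)={a,b}  FIRST(A)={b}  FIRST(B)={b,c}

FIRST(B) = ["b", "c"]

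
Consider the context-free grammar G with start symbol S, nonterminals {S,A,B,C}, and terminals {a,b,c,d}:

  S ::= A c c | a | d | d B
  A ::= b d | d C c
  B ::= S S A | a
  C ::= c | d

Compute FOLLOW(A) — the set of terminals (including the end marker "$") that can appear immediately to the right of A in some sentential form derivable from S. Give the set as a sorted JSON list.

FIRST iteration:
round 1:
  A via A→b d: +{b}
  A via A→d C c: +{d}
  B via B→a: +{a}
  C via C→c: +{c}
  C via C→d: +{d}
  S via S→A c c: +{b,d}
  S via S→a: +{a}
  FIRST[S]={a,b,d}  FIRST[A]={b,d}  FIRST[B]={a}  FIRST[C]={c,d}
round 2:
  B via B→S S A: +{b,d}
  FIRST[S]={a,b,d}  FIRST[A]={b,d}  FIRST[B]={a,b,d}  FIRST[C]={c,d}
round 3: (no change)
  FIRST[S]={a,b,d}  FIRST[A]={b,d}  FIRST[B]={a,b,d}  FIRST[C]={c,d}

FOLLOW iteration:
seed FOLLOW(S) with $
[1]
  A→d C c: FOLLOW(C) ⊇ FIRST(c) = {c}; new: +{c}
  B→S S A: FOLLOW(S) ⊇ FIRST(S) = {a,b,d}; new: +{a,b,d}
  S→A c c: FOLLOW(A) ⊇ FIRST(c) = {c}; new: +{c}
  S→d B: FOLLOW(B) ⊇ FOLLOW(S) ⊇ {$,a,b,d}; new: +{$,a,b,d}
  FOLLOW[S]={$,a,b,d}  FOLLOW[A]={c}  FOLLOW[B]={$,a,b,d}  FOLLOW[C]={c}
[2]
  B→S S A: FOLLOW(A) ⊇ FOLLOW(B) ⊇ {$,a,b,d}; new: +{$,a,b,d}
  FOLLOW[S]={$,a,b,d}  FOLLOW[A]={$,a,b,c,d}  FOLLOW[B]={$,a,b,d}  FOLLOW[C]={c}
[3] (stable)
  FOLLOW[S]={$,a,b,d}  FOLLOW[A]={$,a,b,c,d}  FOLLOW[B]={$,a,b,d}  FOLLOW[C]={c}

FOLLOW(A) = ["$", "a", "b", "c", "d"]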